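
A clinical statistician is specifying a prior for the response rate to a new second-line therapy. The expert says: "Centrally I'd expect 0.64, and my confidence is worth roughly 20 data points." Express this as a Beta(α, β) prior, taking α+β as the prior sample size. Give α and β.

Under the effective-sample-size interpretation, Beta(α, β) has prior mean α/(α+β) and prior sample size α+β.
So α+β = 20 and α/(α+β) = 0.64, giving α = 0.64·20 = 12.8 and β = 20 − 12.8 = 7.2.

α = 12.8, β = 7.2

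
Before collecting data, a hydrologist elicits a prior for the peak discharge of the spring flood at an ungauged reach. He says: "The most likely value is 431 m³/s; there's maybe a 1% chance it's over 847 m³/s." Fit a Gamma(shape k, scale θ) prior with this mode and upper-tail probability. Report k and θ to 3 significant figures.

Gamma(k,θ) with k>1 has mode (k−1)θ, so θ = 431/(k−1).
Need P(X < 847) = 0.99 with θ tied to k this way. Start at k = 2, θ = 431: P(X<847) ≈ 0.584.
Too low — raise k to concentrate. Iterating converges to k ≈ 11.8.
Then θ = 431/(11.8−1) ≈ 39.9.

k ≈ 11.8, θ ≈ 39.9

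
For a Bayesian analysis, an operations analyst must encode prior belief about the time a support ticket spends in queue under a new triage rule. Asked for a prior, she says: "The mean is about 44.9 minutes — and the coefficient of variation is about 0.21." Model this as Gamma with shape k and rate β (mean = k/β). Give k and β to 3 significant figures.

For Gamma(k, rate β): mean = k/β, variance = k/β², so CV = 1/√k.
CV = 0.21, hence k = 1/CV² = 22.7.
Then β = k/mean = 22.7/44.9 = 0.505.

k ≈ 22.7, β ≈ 0.505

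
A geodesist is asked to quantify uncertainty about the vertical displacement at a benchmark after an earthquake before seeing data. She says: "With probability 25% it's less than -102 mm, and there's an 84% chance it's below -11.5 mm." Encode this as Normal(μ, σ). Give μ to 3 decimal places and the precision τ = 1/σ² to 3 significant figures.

For Normal(μ,σ), the p-quantile is μ + z_p·σ. Here z_{0.25} = -0.6745, z_{0.84} = 0.9945.
So -102 = μ − 0.6745σ and -11.5 = μ + 0.9945σ.
Subtracting: σ = (-11.5 − -102)/(0.9945 − (-0.6745)) = 54.226.
Then μ = -102 − (-0.6745)·54.226 = -65.425.
Precision τ = 1/σ² = 1/54.23² = 0.00034.

μ = -65.425, τ = 0.00034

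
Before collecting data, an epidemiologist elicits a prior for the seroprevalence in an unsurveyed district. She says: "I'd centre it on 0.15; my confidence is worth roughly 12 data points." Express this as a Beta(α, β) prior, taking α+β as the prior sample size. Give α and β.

Under the effective-sample-size interpretation, Beta(α, β) has prior mean α/(α+β) and prior sample size α+β.
So α+β = 12 and α/(α+β) = 0.15, giving α = 0.15·12 = 1.8 and β = 12 − 1.8 = 10.2.

α = 1.8, β = 10.2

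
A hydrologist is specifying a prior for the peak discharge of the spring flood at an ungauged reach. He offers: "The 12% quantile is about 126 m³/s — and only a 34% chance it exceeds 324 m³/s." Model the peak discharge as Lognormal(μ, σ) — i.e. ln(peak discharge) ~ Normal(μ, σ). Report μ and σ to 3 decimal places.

If T ~ Lognormal(μ,σ) then ln T ~ Normal(μ,σ), so the p-quantile of ln T is μ + z_p·σ.
ln(126) = 4.836 and ln(324) = 5.781; z_{0.12} = -1.175, z_{0.66} = 0.4125.
σ = (5.781 − 4.836)/(0.4125 − (-1.175)) = 0.595.
μ = 4.836 − (-1.175)·0.595 = 5.535.

μ ≈ 5.535, σ ≈ 0.595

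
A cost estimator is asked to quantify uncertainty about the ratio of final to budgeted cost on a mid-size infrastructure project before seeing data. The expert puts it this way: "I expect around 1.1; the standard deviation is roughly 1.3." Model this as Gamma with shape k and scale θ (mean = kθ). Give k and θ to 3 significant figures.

k ≈ 0.716, θ ≈ 1.54

For Gamma(k, scale θ): mean = kθ, variance = kθ², so CV = 1/√k.
CV = SD/mean = 1.3/1.1 = 1.182, hence k = 1/CV² = 0.716.
Then θ = mean/k = 1.1/0.716 = 1.54.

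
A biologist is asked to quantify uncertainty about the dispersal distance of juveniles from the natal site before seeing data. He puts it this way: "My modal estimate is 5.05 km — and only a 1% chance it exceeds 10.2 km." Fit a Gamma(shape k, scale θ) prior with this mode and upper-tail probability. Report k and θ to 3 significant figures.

k ≈ 10.9, θ ≈ 0.509

Gamma(k,θ) with k>1 has mode (k−1)θ, so θ = 5.05/(k−1).
Need P(X < 10.2) = 0.99 with θ tied to k this way. Start at k = 2, θ = 5.05: P(X<10.2) ≈ 0.599.
Too low — raise k to concentrate. Iterating converges to k ≈ 10.9.
Then θ = 5.05/(10.9−1) ≈ 0.509.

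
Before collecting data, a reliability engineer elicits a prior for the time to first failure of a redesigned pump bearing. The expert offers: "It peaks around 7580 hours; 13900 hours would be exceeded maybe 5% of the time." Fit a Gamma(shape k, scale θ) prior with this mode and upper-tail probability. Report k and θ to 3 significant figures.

Gamma(k,θ) with k>1 has mode (k−1)θ, so θ = 7580/(k−1).
Need P(X < 13900) = 0.95 with θ tied to k this way. Start at k = 2, θ = 7580: P(X<13900) ≈ 0.547.
Too low — raise k to concentrate. Iterating converges to k ≈ 8.57.
Then θ = 7580/(8.57−1) ≈ 1000.

k ≈ 8.57, θ ≈ 1000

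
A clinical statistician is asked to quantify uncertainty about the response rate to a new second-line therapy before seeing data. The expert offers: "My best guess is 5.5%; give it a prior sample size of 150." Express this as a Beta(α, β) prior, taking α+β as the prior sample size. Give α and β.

Under the effective-sample-size interpretation, Beta(α, β) has prior mean α/(α+β) and prior sample size α+β.
So α+β = 150 and α/(α+β) = 0.055, giving α = 0.055·150 = 8.25 and β = 150 − 8.25 = 141.75.

α = 8.25, β = 141.75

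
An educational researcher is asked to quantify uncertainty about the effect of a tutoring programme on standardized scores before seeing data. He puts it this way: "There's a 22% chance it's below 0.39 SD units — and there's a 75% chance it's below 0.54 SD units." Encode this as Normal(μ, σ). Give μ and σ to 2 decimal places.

μ = 0.47, σ = 0.10

The p-quantile of Normal(μ,σ) is μ + z_p·σ, with z_{0.22} = -0.7722 and z_{0.75} = 0.6745.
Eliminate σ: μ = (z₂·x₁ − z₁·x₂)/(z₂ − z₁) = (0.6745·0.39 − (-0.7722)·0.54)/1.447 = 0.47.
Then σ = (x₂ − x₁)/(z₂ − z₁) = (0.54 − 0.39)/1.447 = 0.10.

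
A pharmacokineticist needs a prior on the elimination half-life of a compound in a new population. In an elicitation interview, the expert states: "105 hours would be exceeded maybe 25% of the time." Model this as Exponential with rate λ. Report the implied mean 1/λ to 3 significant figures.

P(T > 105.0) = e^(−λ·105.0) = 0.25, so λ = −ln(0.25)/105.0 = 0.0132.
Mean = 1/λ = 75.7 hours.

mean ≈ 75.7 hours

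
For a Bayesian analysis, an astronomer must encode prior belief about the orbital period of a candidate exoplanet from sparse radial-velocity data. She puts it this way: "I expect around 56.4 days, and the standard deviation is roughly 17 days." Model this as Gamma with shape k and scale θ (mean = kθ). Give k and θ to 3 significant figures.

For Gamma(k, scale θ): mean = kθ, variance = kθ², so CV = 1/√k.
CV = SD/mean = 17/56.4 = 0.3014, hence k = 1/CV² = 11.
Then θ = mean/k = 56.4/11 = 5.12.

k ≈ 11, θ ≈ 5.12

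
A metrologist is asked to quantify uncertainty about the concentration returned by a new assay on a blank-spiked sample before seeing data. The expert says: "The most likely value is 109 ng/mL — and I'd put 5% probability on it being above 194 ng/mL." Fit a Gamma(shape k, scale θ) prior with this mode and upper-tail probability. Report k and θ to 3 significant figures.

k ≈ 9.39, θ ≈ 13

Gamma(k,θ) with k>1 has mode (k−1)θ, so θ = 109/(k−1).
Need P(X < 194) = 0.95 with θ tied to k this way. Start at k = 2, θ = 109: P(X<194) ≈ 0.531.
Too low — raise k to concentrate. Iterating converges to k ≈ 9.39.
Then θ = 109/(9.39−1) ≈ 13.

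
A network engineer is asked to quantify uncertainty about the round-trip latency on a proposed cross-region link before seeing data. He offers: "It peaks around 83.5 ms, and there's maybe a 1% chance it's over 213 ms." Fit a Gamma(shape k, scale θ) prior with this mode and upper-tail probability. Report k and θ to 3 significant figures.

k ≈ 6.33, θ ≈ 15.7

Gamma(k,θ) with k>1 has mode (k−1)θ, so θ = 83.5/(k−1).
Need P(X < 213) = 0.99 with θ tied to k this way. Start at k = 2, θ = 83.5: P(X<213) ≈ 0.723.
Too low — raise k to concentrate. Iterating converges to k ≈ 6.33.
Then θ = 83.5/(6.33−1) ≈ 15.7.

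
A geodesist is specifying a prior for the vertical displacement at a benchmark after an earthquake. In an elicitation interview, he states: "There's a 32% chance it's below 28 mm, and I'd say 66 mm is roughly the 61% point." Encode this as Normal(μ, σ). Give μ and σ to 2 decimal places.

μ = 51.79, σ = 50.87

The p-quantile of Normal(μ,σ) is μ + z_p·σ, with z_{0.32} = -0.4677 and z_{0.61} = 0.2793.
Eliminate σ: μ = (z₂·x₁ − z₁·x₂)/(z₂ − z₁) = (0.2793·28 − (-0.4677)·66)/0.747 = 51.79.
Then σ = (x₂ − x₁)/(z₂ − z₁) = (66 − 28)/0.747 = 50.87.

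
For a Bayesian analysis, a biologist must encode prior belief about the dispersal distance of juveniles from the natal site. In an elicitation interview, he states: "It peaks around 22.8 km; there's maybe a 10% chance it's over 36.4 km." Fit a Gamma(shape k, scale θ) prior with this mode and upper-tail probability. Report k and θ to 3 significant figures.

Gamma(k,θ) with k>1 has mode (k−1)θ, so θ = 22.8/(k−1).
Need P(X < 36.4) = 0.9 with θ tied to k this way. Start at k = 2, θ = 22.8: P(X<36.4) ≈ 0.474.
Too low — raise k to concentrate. Iterating converges to k ≈ 9.58.
Then θ = 22.8/(9.58−1) ≈ 2.66.

k ≈ 9.58, θ ≈ 2.66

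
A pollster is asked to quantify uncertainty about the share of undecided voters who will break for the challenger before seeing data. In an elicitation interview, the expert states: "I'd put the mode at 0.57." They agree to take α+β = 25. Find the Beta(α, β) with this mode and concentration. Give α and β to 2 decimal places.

α = 14.11, β = 10.89

For α,β > 1 the Beta mode is (α−1)/(α+β−2). With α+β = 25, the mode is (α−1)/23.
Set (α−1)/23 = 0.57 → α = 1 + 0.57·23 = 14.11.
β = 25 − α = 10.89.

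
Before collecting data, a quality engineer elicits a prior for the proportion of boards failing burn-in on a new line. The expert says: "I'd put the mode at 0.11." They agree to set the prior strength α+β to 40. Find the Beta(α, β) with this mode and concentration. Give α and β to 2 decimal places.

For α,β > 1 the Beta mode is (α−1)/(α+β−2). With α+β = 40, the mode is (α−1)/38.
Set (α−1)/38 = 0.11 → α = 1 + 0.11·38 = 5.18.
β = 40 − α = 34.82.

α = 5.18, β = 34.82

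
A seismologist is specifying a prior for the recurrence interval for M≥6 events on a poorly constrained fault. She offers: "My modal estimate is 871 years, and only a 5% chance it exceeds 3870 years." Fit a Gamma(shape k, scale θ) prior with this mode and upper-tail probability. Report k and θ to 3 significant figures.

Gamma(k,θ) with k>1 has mode (k−1)θ, so θ = 871/(k−1).
Need P(X < 3870) = 0.95 with θ tied to k this way. Start at k = 2, θ = 871: P(X<3870) ≈ 0.936.
Too low — raise k to concentrate. Iterating converges to k ≈ 2.11.
Then θ = 871/(2.11−1) ≈ 787.

k ≈ 2.11, θ ≈ 787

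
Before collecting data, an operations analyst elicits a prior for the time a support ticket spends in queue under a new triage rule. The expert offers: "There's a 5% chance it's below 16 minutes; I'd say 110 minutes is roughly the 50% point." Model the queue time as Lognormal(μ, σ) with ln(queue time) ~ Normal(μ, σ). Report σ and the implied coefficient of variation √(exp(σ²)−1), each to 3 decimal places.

σ ≈ 1.172, CV ≈ 1.718

If T ~ Lognormal(μ,σ) then ln T ~ Normal(μ,σ), so the p-quantile of ln T is μ + z_p·σ.
ln(16) = 2.773 and ln(110) = 4.7; z_{0.05} = -1.645, z_{0.5} = 0.
σ = (4.7 − 2.773)/(0 − (-1.645)) = 1.172.
μ = 2.773 − (-1.645)·1.172 = 4.700.
CV = √(exp(σ²)−1) = √(exp(1.3738)−1) = 1.718.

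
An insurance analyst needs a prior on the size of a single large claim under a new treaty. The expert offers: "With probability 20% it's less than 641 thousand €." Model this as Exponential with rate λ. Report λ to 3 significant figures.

P(T < 641.0) = 1 − e^(−λ·641.0) = 0.2, so λ = −ln(1−0.2)/641.0 = −ln(0.8)/641.0 = 0.000348.

λ ≈ 0.000348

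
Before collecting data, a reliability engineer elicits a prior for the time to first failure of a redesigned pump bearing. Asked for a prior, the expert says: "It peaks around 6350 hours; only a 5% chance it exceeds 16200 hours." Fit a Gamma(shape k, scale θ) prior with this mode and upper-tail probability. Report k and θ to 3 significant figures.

Gamma(k,θ) with k>1 has mode (k−1)θ, so θ = 6350/(k−1).
Need P(X < 16200) = 0.95 with θ tied to k this way. Start at k = 2, θ = 6350: P(X<16200) ≈ 0.723.
Too low — raise k to concentrate. Iterating converges to k ≈ 4.09.
Then θ = 6350/(4.09−1) ≈ 2060.

k ≈ 4.09, θ ≈ 2060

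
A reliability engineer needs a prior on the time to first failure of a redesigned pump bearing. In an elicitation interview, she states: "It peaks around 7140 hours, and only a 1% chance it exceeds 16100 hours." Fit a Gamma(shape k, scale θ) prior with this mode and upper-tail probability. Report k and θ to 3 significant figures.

k ≈ 8.26, θ ≈ 984

Gamma(k,θ) with k>1 has mode (k−1)θ, so θ = 7140/(k−1).
Need P(X < 16100) = 0.99 with θ tied to k this way. Start at k = 2, θ = 7140: P(X<16100) ≈ 0.659.
Too low — raise k to concentrate. Iterating converges to k ≈ 8.26.
Then θ = 7140/(8.26−1) ≈ 984.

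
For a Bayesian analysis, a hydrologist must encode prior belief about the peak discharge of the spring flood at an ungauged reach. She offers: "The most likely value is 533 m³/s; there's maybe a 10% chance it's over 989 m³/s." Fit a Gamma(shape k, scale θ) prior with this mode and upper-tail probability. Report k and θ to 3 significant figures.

Gamma(k,θ) with k>1 has mode (k−1)θ, so θ = 533/(k−1).
Need P(X < 989) = 0.9 with θ tied to k this way. Start at k = 2, θ = 533: P(X<989) ≈ 0.553.
Too low — raise k to concentrate. Iterating converges to k ≈ 5.99.
Then θ = 533/(5.99−1) ≈ 107.

k ≈ 5.99, θ ≈ 107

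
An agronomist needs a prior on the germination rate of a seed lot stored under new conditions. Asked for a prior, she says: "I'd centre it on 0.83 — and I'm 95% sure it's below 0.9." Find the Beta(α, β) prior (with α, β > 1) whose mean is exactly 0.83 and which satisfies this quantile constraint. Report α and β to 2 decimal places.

α ≈ 53.78, β ≈ 11.01

With mean 0.83 fixed, write α = 0.83s, β = 0.17s where s = α+β.
Need P(θ < 0.9) = 0.95 under Beta(0.83s, 0.17s). Normal approximation: (q−m)/√(m(1−m)/s) ≈ z_{0.95} = 1.64, so s ≈ 0.83·0.17·(1.64)²/(0.9−0.83)² = 77.9.
At s = 77.9: P(θ<0.9) ≈ 0.966. Adjusting to match 0.95 gives s ≈ 64.79.
So α = 0.83·64.79 ≈ 53.78, β = 0.17·64.79 ≈ 11.01.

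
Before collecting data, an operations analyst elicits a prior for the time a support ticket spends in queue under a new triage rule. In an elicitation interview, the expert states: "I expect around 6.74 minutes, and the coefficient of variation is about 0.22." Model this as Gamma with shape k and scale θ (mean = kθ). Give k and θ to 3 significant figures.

For Gamma(k, scale θ): mean = kθ, variance = kθ², so CV = 1/√k.
CV = 0.22, hence k = 1/CV² = 20.7.
Then θ = mean/k = 6.74/20.7 = 0.326.

k ≈ 20.7, θ ≈ 0.326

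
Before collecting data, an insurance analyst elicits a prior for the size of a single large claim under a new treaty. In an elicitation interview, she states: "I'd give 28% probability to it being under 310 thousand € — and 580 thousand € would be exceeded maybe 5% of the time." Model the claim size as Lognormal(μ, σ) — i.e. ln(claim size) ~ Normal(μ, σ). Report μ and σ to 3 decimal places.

μ ≈ 5.900, σ ≈ 0.281

If T ~ Lognormal(μ,σ) then ln T ~ Normal(μ,σ), so the p-quantile of ln T is μ + z_p·σ.
ln(310) = 5.737 and ln(580) = 6.363; z_{0.28} = -0.5828, z_{0.95} = 1.645.
σ = (6.363 − 5.737)/(1.645 − (-0.5828)) = 0.281.
μ = 5.737 − (-0.5828)·0.281 = 5.900.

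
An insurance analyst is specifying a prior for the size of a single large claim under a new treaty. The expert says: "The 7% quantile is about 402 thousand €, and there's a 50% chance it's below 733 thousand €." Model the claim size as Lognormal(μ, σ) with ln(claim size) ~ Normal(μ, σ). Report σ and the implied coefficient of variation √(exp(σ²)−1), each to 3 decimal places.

σ ≈ 0.407, CV ≈ 0.424

If T ~ Lognormal(μ,σ) then ln T ~ Normal(μ,σ), so the p-quantile of ln T is μ + z_p·σ.
ln(402) = 5.996 and ln(733) = 6.597; z_{0.07} = -1.476, z_{0.5} = 0.
σ = (6.597 − 5.996)/(0 − (-1.476)) = 0.407.
μ = 5.996 − (-1.476)·0.407 = 6.597.
CV = √(exp(σ²)−1) = √(exp(0.1657)−1) = 0.424.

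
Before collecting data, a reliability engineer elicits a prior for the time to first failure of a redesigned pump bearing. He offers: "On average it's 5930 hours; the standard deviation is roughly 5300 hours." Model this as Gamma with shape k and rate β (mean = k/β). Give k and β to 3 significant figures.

For Gamma(k, rate β): mean = k/β, variance = k/β², so CV = 1/√k.
CV = SD/mean = 5300/5930 = 0.8938, hence k = 1/CV² = 1.25.
Then β = k/mean = 1.25/5930 = 0.000211.

k ≈ 1.25, β ≈ 0.000211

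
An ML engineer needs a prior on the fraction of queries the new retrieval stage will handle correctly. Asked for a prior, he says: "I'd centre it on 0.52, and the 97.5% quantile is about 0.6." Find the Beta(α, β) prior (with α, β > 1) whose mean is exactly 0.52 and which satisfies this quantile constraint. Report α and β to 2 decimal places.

α ≈ 76.66, β ≈ 70.76

With mean 0.52 fixed, write α = 0.52s, β = 0.48s where s = α+β.
Need P(θ < 0.6) = 0.975 under Beta(0.52s, 0.48s). Normal approximation: (q−m)/√(m(1−m)/s) ≈ z_{0.975} = 1.96, so s ≈ 0.52·0.48·(1.96)²/(0.6−0.52)² = 149.8.
At s = 149.8: P(θ<0.6) ≈ 0.976. Adjusting to match 0.975 gives s ≈ 147.43.
So α = 0.52·147.43 ≈ 76.66, β = 0.48·147.43 ≈ 70.76.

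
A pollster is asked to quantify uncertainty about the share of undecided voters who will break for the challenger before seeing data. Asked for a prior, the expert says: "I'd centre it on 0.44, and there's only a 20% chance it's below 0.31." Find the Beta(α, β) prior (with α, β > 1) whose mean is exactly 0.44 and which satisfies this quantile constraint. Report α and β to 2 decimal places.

α ≈ 4.66, β ≈ 5.93

With mean 0.44 fixed, write α = 0.44s, β = 0.56s where s = α+β.
Need P(θ < 0.31) = 0.2 under Beta(0.44s, 0.56s). Normal approximation: (q−m)/√(m(1−m)/s) ≈ z_{0.2} = -0.842, so s ≈ 0.44·0.56·(-0.842)²/(0.31−0.44)² = 10.3.
At s = 10.3: P(θ<0.31) ≈ 0.203. Adjusting to match 0.2 gives s ≈ 10.58.
So α = 0.44·10.58 ≈ 4.66, β = 0.56·10.58 ≈ 5.93.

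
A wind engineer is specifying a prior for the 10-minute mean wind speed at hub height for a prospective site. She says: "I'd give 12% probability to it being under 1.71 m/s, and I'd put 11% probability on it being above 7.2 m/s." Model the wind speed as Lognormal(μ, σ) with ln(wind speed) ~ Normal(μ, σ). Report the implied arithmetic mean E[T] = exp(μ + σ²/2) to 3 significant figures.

E[T] ≈ 4.13 m/s

If T ~ Lognormal(μ,σ) then ln T ~ Normal(μ,σ), so the p-quantile of ln T is μ + z_p·σ.
ln(1.71) = 0.5365 and ln(7.2) = 1.974; z_{0.12} = -1.175, z_{0.89} = 1.227.
σ = (1.974 − 0.5365)/(1.227 − (-1.175)) = 0.599.
μ = 0.5365 − (-1.175)·0.599 = 1.240.
E[T] = exp(μ + σ²/2) = exp(1.240 + 0.1792) = 4.13 m/s.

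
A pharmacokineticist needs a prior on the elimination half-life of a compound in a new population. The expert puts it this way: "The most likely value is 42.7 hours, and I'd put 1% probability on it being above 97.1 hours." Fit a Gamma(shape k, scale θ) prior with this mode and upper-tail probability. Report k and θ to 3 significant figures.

k ≈ 8.1, θ ≈ 6.02

Gamma(k,θ) with k>1 has mode (k−1)θ, so θ = 42.7/(k−1).
Need P(X < 97.1) = 0.99 with θ tied to k this way. Start at k = 2, θ = 42.7: P(X<97.1) ≈ 0.663.
Too low — raise k to concentrate. Iterating converges to k ≈ 8.1.
Then θ = 42.7/(8.1−1) ≈ 6.02.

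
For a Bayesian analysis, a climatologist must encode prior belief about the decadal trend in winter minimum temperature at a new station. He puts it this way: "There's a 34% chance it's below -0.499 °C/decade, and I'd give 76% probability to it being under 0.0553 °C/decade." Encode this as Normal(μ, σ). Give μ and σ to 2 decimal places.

μ = -0.29, σ = 0.50

The p-quantile of Normal(μ,σ) is μ + z_p·σ, with z_{0.34} = -0.4125 and z_{0.76} = 0.7063.
Eliminate σ: μ = (z₂·x₁ − z₁·x₂)/(z₂ − z₁) = (0.7063·-0.499 − (-0.4125)·0.0553)/1.119 = -0.29.
Then σ = (x₂ − x₁)/(z₂ − z₁) = (0.0553 − -0.499)/1.119 = 0.50.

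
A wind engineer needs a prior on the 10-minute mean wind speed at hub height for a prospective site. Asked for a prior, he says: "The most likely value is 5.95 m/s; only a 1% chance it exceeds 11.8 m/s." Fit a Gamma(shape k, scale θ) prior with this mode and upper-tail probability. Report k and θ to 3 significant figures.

Gamma(k,θ) with k>1 has mode (k−1)θ, so θ = 5.95/(k−1).
Need P(X < 11.8) = 0.99 with θ tied to k this way. Start at k = 2, θ = 5.95: P(X<11.8) ≈ 0.589.
Too low — raise k to concentrate. Iterating converges to k ≈ 11.5.
Then θ = 5.95/(11.5−1) ≈ 0.567.

k ≈ 11.5, θ ≈ 0.567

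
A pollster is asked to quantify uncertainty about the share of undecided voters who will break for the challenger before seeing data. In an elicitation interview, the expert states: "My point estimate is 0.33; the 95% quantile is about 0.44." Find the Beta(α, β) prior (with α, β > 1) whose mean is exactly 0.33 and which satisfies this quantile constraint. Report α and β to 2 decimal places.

With mean 0.33 fixed, write α = 0.33s, β = 0.67s where s = α+β.
Need P(θ < 0.44) = 0.95 under Beta(0.33s, 0.67s). Normal approximation: (q−m)/√(m(1−m)/s) ≈ z_{0.95} = 1.64, so s ≈ 0.33·0.67·(1.64)²/(0.44−0.33)² = 49.4.
At s = 49.4: P(θ<0.44) ≈ 0.946. Adjusting to match 0.95 gives s ≈ 52.00.
So α = 0.33·52.00 ≈ 17.16, β = 0.67·52.00 ≈ 34.84.

α ≈ 17.16, β ≈ 34.84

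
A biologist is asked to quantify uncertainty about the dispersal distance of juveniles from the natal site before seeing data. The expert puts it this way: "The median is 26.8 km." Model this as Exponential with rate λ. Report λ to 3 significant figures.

Exponential median = ln 2 / λ, so λ = ln 2 / 26.8 = 0.0259.

λ ≈ 0.0259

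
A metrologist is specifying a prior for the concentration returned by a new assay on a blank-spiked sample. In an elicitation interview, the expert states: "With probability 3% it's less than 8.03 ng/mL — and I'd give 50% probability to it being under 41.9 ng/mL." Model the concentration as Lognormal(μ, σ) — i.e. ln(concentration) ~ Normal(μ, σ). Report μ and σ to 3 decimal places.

μ ≈ 3.735, σ ≈ 0.878

If T ~ Lognormal(μ,σ) then ln T ~ Normal(μ,σ), so the p-quantile of ln T is μ + z_p·σ.
ln(8.03) = 2.083 and ln(41.9) = 3.735; z_{0.03} = -1.881, z_{0.5} = 0.
σ = (3.735 − 2.083)/(0 − (-1.881)) = 0.878.
μ = 2.083 − (-1.881)·0.878 = 3.735.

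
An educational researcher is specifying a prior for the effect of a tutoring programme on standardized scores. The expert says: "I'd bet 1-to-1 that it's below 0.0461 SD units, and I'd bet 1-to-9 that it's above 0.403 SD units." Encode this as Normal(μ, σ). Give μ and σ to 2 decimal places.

μ = 0.05, σ = 0.28

The p-quantile of Normal(μ,σ) is μ + z_p·σ, with z_{0.5} = 0 and z_{0.9} = 1.282.
Eliminate σ: μ = (z₂·x₁ − z₁·x₂)/(z₂ − z₁) = (1.282·0.0461 − (0)·0.403)/1.282 = 0.05.
Then σ = (x₂ − x₁)/(z₂ − z₁) = (0.403 − 0.0461)/1.282 = 0.28.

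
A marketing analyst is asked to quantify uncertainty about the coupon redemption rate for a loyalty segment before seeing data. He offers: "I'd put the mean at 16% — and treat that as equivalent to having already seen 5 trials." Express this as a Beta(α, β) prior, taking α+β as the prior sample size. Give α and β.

Under the effective-sample-size interpretation, Beta(α, β) has prior mean α/(α+β) and prior sample size α+β.
So α+β = 5 and α/(α+β) = 0.16, giving α = 0.16·5 = 0.8 and β = 5 − 0.8 = 4.2.

α = 0.8, β = 4.2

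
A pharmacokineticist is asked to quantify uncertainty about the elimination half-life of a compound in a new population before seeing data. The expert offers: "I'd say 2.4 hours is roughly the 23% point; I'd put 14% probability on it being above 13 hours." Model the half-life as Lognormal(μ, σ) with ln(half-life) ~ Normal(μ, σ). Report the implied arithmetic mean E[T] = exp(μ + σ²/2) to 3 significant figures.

If T ~ Lognormal(μ,σ) then ln T ~ Normal(μ,σ), so the p-quantile of ln T is μ + z_p·σ.
ln(2.4) = 0.8755 and ln(13) = 2.565; z_{0.23} = -0.7388, z_{0.86} = 1.08.
σ = (2.565 − 0.8755)/(1.08 − (-0.7388)) = 0.929.
μ = 0.8755 − (-0.7388)·0.929 = 1.562.
E[T] = exp(μ + σ²/2) = exp(1.562 + 0.4313) = 7.34 hours.

E[T] ≈ 7.34 hours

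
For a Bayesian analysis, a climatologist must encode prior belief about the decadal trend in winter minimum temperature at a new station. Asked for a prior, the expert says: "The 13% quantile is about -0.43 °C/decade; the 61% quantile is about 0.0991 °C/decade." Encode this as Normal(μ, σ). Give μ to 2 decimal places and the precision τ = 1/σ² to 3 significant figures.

μ = -0.01, τ = 7.06

For Normal(μ,σ), the p-quantile is μ + z_p·σ. Here z_{0.13} = -1.126, z_{0.61} = 0.2793.
So -0.43 = μ − 1.126σ and 0.0991 = μ + 0.2793σ.
Subtracting: σ = (0.0991 − -0.43)/(0.2793 − (-1.126)) = 0.38.
Then μ = -0.43 − (-1.126)·0.38 = -0.01.
Precision τ = 1/σ² = 1/0.3764² = 7.06.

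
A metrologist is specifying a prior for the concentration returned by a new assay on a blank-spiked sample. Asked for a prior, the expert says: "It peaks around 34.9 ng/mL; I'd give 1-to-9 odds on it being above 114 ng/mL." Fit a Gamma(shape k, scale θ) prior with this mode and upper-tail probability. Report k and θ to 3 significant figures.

Gamma(k,θ) with k>1 has mode (k−1)θ, so θ = 34.9/(k−1).
Need P(X < 114) = 0.9 with θ tied to k this way. Start at k = 2, θ = 34.9: P(X<114) ≈ 0.837.
Too low — raise k to concentrate. Iterating converges to k ≈ 2.35.
Then θ = 34.9/(2.35−1) ≈ 25.9.

k ≈ 2.35, θ ≈ 25.9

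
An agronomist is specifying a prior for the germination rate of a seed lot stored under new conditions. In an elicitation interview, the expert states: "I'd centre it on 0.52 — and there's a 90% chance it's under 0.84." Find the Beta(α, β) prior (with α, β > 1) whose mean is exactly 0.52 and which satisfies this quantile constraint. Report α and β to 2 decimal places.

α ≈ 1.80, β ≈ 1.66

With mean 0.52 fixed, write α = 0.52s, β = 0.48s where s = α+β.
Need P(θ < 0.84) = 0.9 under Beta(0.52s, 0.48s). Normal approximation: (q−m)/√(m(1−m)/s) ≈ z_{0.9} = 1.28, so s ≈ 0.52·0.48·(1.28)²/(0.84−0.52)² = 4.0.
At s = 4.0: P(θ<0.84) ≈ 0.918. Adjusting to match 0.9 gives s ≈ 3.46.
So α = 0.52·3.46 ≈ 1.80, β = 0.48·3.46 ≈ 1.66.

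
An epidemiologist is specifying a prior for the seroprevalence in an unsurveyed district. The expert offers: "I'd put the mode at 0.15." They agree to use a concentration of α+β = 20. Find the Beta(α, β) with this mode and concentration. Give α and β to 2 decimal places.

For α,β > 1 the Beta mode is (α−1)/(α+β−2). With α+β = 20, the mode is (α−1)/18.
Set (α−1)/18 = 0.15 → α = 1 + 0.15·18 = 3.70.
β = 20 − α = 16.30.

α = 3.70, β = 16.30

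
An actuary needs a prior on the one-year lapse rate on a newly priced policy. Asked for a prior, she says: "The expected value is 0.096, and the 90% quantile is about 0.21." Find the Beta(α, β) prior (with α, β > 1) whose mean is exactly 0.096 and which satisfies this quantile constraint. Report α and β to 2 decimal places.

α ≈ 1.13, β ≈ 10.66

With mean 0.096 fixed, write α = 0.096s, β = 0.904s where s = α+β.
Need P(θ < 0.21) = 0.9 under Beta(0.096s, 0.904s). Normal approximation: (q−m)/√(m(1−m)/s) ≈ z_{0.9} = 1.28, so s ≈ 0.096·0.904·(1.28)²/(0.21−0.096)² = 11.0.
At s = 11.0: P(θ<0.21) ≈ 0.895. Adjusting to match 0.9 gives s ≈ 11.80.
So α = 0.096·11.80 ≈ 1.13, β = 0.904·11.80 ≈ 10.66.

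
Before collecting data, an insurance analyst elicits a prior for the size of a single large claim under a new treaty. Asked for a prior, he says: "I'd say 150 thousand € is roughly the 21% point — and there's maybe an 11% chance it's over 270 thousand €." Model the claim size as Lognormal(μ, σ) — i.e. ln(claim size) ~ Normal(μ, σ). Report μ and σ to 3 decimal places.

μ ≈ 5.244, σ ≈ 0.289

If T ~ Lognormal(μ,σ) then ln T ~ Normal(μ,σ), so the p-quantile of ln T is μ + z_p·σ.
ln(150) = 5.011 and ln(270) = 5.598; z_{0.21} = -0.8064, z_{0.89} = 1.227.
σ = (5.598 − 5.011)/(1.227 − (-0.8064)) = 0.289.
μ = 5.011 − (-0.8064)·0.289 = 5.244.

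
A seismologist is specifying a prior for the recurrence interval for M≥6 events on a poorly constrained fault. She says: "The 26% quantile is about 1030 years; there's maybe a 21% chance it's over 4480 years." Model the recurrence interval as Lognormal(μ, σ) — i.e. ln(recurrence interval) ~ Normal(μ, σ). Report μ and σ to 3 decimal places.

μ ≈ 7.590, σ ≈ 1.014

If T ~ Lognormal(μ,σ) then ln T ~ Normal(μ,σ), so the p-quantile of ln T is μ + z_p·σ.
ln(1030) = 6.937 and ln(4480) = 8.407; z_{0.26} = -0.6433, z_{0.79} = 0.8064.
σ = (8.407 − 6.937)/(0.8064 − (-0.6433)) = 1.014.
μ = 6.937 − (-0.6433)·1.014 = 7.590.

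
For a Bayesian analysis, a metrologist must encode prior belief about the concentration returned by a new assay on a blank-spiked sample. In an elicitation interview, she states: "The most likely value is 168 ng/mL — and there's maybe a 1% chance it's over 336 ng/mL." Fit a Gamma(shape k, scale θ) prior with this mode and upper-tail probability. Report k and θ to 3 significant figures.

k ≈ 11.2, θ ≈ 16.4

Gamma(k,θ) with k>1 has mode (k−1)θ, so θ = 168/(k−1).
Need P(X < 336) = 0.99 with θ tied to k this way. Start at k = 2, θ = 168: P(X<336) ≈ 0.594.
Too low — raise k to concentrate. Iterating converges to k ≈ 11.2.
Then θ = 168/(11.2−1) ≈ 16.4.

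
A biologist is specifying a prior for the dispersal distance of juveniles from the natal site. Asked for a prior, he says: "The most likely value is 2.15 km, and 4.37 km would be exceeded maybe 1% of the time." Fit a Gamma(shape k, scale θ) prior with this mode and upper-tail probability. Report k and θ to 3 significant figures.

k ≈ 10.7, θ ≈ 0.221

Gamma(k,θ) with k>1 has mode (k−1)θ, so θ = 2.15/(k−1).
Need P(X < 4.37) = 0.99 with θ tied to k this way. Start at k = 2, θ = 2.15: P(X<4.37) ≈ 0.603.
Too low — raise k to concentrate. Iterating converges to k ≈ 10.7.
Then θ = 2.15/(10.7−1) ≈ 0.221.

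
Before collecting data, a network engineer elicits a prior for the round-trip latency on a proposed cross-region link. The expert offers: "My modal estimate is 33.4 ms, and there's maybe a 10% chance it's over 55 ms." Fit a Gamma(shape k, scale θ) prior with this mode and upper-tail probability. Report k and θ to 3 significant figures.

k ≈ 8.58, θ ≈ 4.41

Gamma(k,θ) with k>1 has mode (k−1)θ, so θ = 33.4/(k−1).
Need P(X < 55) = 0.9 with θ tied to k this way. Start at k = 2, θ = 33.4: P(X<55) ≈ 0.490.
Too low — raise k to concentrate. Iterating converges to k ≈ 8.58.
Then θ = 33.4/(8.58−1) ≈ 4.41.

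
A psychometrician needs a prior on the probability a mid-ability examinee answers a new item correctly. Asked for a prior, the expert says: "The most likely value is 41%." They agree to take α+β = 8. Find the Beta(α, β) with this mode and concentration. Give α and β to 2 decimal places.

For α,β > 1 the Beta mode is (α−1)/(α+β−2). With α+β = 8, the mode is (α−1)/6.
Set (α−1)/6 = 0.41 → α = 1 + 0.41·6 = 3.46.
β = 8 − α = 4.54.

α = 3.46, β = 4.54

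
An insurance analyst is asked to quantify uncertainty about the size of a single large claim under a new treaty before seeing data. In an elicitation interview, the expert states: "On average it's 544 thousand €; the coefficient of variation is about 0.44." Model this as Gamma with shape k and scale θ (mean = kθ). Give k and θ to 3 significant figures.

k ≈ 5.17, θ ≈ 105

For Gamma(k, scale θ): mean = kθ, variance = kθ², so CV = 1/√k.
CV = 0.44, hence k = 1/CV² = 5.17.
Then θ = mean/k = 544/5.17 = 105.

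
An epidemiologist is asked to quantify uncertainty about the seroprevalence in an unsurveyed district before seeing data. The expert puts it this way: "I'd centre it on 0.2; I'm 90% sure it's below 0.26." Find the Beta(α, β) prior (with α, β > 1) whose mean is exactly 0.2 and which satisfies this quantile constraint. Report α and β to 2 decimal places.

With mean 0.2 fixed, write α = 0.2s, β = 0.8s where s = α+β.
Need P(θ < 0.26) = 0.9 under Beta(0.2s, 0.8s). Normal approximation: (q−m)/√(m(1−m)/s) ≈ z_{0.9} = 1.28, so s ≈ 0.2·0.8·(1.28)²/(0.26−0.2)² = 73.0.
At s = 73.0: P(θ<0.26) ≈ 0.895. Adjusting to match 0.9 gives s ≈ 76.34.
So α = 0.2·76.34 ≈ 15.27, β = 0.8·76.34 ≈ 61.07.

α ≈ 15.27, β ≈ 61.07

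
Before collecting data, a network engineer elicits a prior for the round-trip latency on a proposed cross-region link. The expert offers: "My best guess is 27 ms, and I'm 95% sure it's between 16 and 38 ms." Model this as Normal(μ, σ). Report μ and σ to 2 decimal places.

μ = 27.00, σ = 5.61

A symmetric 95% interval runs μ ± z·σ with z = 1.96.
Half-width = 11, so σ = 11/1.96 = 5.61.
μ is the stated best guess, 27.00.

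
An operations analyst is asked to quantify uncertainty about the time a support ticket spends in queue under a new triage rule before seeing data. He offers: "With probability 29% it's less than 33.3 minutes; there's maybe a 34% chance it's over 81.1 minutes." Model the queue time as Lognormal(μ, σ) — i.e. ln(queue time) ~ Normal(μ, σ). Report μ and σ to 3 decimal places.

μ ≈ 4.016, σ ≈ 0.922

If T ~ Lognormal(μ,σ) then ln T ~ Normal(μ,σ), so the p-quantile of ln T is μ + z_p·σ.
ln(33.3) = 3.506 and ln(81.1) = 4.396; z_{0.29} = -0.5534, z_{0.66} = 0.4125.
σ = (4.396 − 3.506)/(0.4125 − (-0.5534)) = 0.922.
μ = 3.506 − (-0.5534)·0.922 = 4.016.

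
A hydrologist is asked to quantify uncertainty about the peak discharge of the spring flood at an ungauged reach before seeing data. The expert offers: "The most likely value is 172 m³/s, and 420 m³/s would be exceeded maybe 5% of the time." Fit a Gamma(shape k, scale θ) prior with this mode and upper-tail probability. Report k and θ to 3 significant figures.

k ≈ 4.42, θ ≈ 50.3

Gamma(k,θ) with k>1 has mode (k−1)θ, so θ = 172/(k−1).
Need P(X < 420) = 0.95 with θ tied to k this way. Start at k = 2, θ = 172: P(X<420) ≈ 0.701.
Too low — raise k to concentrate. Iterating converges to k ≈ 4.42.
Then θ = 172/(4.42−1) ≈ 50.3.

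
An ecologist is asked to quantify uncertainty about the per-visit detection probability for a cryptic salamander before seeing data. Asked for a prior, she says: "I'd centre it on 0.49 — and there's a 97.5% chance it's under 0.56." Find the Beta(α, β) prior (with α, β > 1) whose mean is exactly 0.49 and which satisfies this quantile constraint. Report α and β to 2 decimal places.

With mean 0.49 fixed, write α = 0.49s, β = 0.51s where s = α+β.
Need P(θ < 0.56) = 0.975 under Beta(0.49s, 0.51s). Normal approximation: (q−m)/√(m(1−m)/s) ≈ z_{0.975} = 1.96, so s ≈ 0.49·0.51·(1.96)²/(0.56−0.49)² = 195.9.
At s = 195.9: P(θ<0.56) ≈ 0.975. Adjusting to match 0.975 gives s ≈ 195.03.
So α = 0.49·195.03 ≈ 95.56, β = 0.51·195.03 ≈ 99.47.

α ≈ 95.56, β ≈ 99.47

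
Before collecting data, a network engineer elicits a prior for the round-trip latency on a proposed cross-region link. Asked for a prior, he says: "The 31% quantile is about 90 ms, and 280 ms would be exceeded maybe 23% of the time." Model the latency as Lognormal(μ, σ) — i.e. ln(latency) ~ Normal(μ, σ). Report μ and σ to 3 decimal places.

If T ~ Lognormal(μ,σ) then ln T ~ Normal(μ,σ), so the p-quantile of ln T is μ + z_p·σ.
ln(90) = 4.5 and ln(280) = 5.635; z_{0.31} = -0.4959, z_{0.77} = 0.7388.
σ = (5.635 − 4.5)/(0.7388 − (-0.4959)) = 0.919.
μ = 4.5 − (-0.4959)·0.919 = 4.956.

μ ≈ 4.956, σ ≈ 0.919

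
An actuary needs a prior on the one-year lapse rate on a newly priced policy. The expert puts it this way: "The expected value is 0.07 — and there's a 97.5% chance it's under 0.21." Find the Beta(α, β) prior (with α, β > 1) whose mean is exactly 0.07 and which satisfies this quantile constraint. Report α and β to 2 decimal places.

α ≈ 1.44, β ≈ 19.15

With mean 0.07 fixed, write α = 0.07s, β = 0.93s where s = α+β.
Need P(θ < 0.21) = 0.975 under Beta(0.07s, 0.93s). Normal approximation: (q−m)/√(m(1−m)/s) ≈ z_{0.975} = 1.96, so s ≈ 0.07·0.93·(1.96)²/(0.21−0.07)² = 12.8.
At s = 12.8: P(θ<0.21) ≈ 0.950. Adjusting to match 0.975 gives s ≈ 20.59.
So α = 0.07·20.59 ≈ 1.44, β = 0.93·20.59 ≈ 19.15.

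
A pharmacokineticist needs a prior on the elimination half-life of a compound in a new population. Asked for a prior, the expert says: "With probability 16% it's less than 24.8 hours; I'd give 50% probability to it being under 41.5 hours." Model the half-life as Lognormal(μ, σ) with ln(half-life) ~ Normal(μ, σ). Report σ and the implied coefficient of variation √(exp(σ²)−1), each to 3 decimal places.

If T ~ Lognormal(μ,σ) then ln T ~ Normal(μ,σ), so the p-quantile of ln T is μ + z_p·σ.
ln(24.8) = 3.211 and ln(41.5) = 3.726; z_{0.16} = -0.9945, z_{0.5} = 0.
σ = (3.726 − 3.211)/(0 − (-0.9945)) = 0.518.
μ = 3.211 − (-0.9945)·0.518 = 3.726.
CV = √(exp(σ²)−1) = √(exp(0.2680)−1) = 0.554.

σ ≈ 0.518, CV ≈ 0.554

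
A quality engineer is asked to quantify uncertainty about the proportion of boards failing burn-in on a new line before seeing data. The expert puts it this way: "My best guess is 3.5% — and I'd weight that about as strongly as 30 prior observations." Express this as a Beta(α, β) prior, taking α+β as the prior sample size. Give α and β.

α = 1.05, β = 28.95

Under the effective-sample-size interpretation, Beta(α, β) has prior mean α/(α+β) and prior sample size α+β.
So α+β = 30 and α/(α+β) = 0.035, giving α = 0.035·30 = 1.05 and β = 30 − 1.05 = 28.95.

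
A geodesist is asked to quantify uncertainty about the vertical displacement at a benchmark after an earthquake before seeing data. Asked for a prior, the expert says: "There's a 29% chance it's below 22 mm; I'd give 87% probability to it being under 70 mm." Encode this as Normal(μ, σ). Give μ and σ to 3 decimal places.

μ = 37.813, σ = 28.575

For Normal(μ,σ), the p-quantile is μ + z_p·σ. Here z_{0.29} = -0.5534, z_{0.87} = 1.126.
So 22 = μ − 0.5534σ and 70 = μ + 1.126σ.
Subtracting: σ = (70 − 22)/(1.126 − (-0.5534)) = 28.575.
Then μ = 22 − (-0.5534)·28.575 = 37.813.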